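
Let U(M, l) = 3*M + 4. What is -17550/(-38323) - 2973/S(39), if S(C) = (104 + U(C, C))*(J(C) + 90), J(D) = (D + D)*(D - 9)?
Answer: 3160509407/6984366750 ≈ 0.45251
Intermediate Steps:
U(M, l) = 4 + 3*M
J(D) = 2*D*(-9 + D) (J(D) = (2*D)*(-9 + D) = 2*D*(-9 + D))
S(C) = (90 + 2*C*(-9 + C))*(108 + 3*C) (S(C) = (104 + (4 + 3*C))*(2*C*(-9 + C) + 90) = (108 + 3*C)*(90 + 2*C*(-9 + C)) = (90 + 2*C*(-9 + C))*(108 + 3*C))
-17550/(-38323) - 2973/S(39) = -17550/(-38323) - 2973/(9720 - 1674*39 + 6*39³ + 162*39²) = -17550*(-1/38323) - 2973/(9720 - 65286 + 6*59319 + 162*1521) = 17550/38323 - 2973/(9720 - 65286 + 355914 + 246402) = 17550/38323 - 2973/546750 = 17550/38323 - 2973*1/546750 = 17550/38323 - 991/182250 = 3160509407/6984366750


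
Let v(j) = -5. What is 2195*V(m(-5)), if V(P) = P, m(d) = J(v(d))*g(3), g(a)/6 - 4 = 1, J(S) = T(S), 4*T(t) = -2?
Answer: -32925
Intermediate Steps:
T(t) = -½ (T(t) = (¼)*(-2) = -½)
J(S) = -½
g(a) = 30 (g(a) = 24 + 6*1 = 24 + 6 = 30)
m(d) = -15 (m(d) = -½*30 = -15)
2195*V(m(-5)) = 2195*(-15) = -32925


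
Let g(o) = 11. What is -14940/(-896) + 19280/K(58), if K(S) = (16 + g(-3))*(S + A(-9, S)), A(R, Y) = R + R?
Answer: 208813/6048 ≈ 34.526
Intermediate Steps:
A(R, Y) = 2*R
K(S) = -486 + 27*S (K(S) = (16 + 11)*(S + 2*(-9)) = 27*(S - 18) = 27*(-18 + S) = -486 + 27*S)
-14940/(-896) + 19280/K(58) = -14940/(-896) + 19280/(-486 + 27*58) = -14940*(-1/896) + 19280/(-486 + 1566) = 3735/224 + 19280/1080 = 3735/224 + 19280*(1/1080) = 3735/224 + 482/27 = 208813/6048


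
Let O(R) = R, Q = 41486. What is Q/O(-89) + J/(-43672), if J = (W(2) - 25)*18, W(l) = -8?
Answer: -905861863/1943404 ≈ -466.12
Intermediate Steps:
J = -594 (J = (-8 - 25)*18 = -33*18 = -594)
Q/O(-89) + J/(-43672) = 41486/(-89) - 594/(-43672) = 41486*(-1/89) - 594*(-1/43672) = -41486/89 + 297/21836 = -905861863/1943404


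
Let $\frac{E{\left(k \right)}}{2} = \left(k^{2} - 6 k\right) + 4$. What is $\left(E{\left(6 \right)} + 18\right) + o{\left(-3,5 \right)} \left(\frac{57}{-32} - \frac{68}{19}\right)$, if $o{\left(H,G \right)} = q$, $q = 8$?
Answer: $- \frac{1283}{76} \approx -16.882$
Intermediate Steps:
$E{\left(k \right)} = 8 - 12 k + 2 k^{2}$ ($E{\left(k \right)} = 2 \left(\left(k^{2} - 6 k\right) + 4\right) = 2 \left(4 + k^{2} - 6 k\right) = 8 - 12 k + 2 k^{2}$)
$o{\left(H,G \right)} = 8$
$\left(E{\left(6 \right)} + 18\right) + o{\left(-3,5 \right)} \left(\frac{57}{-32} - \frac{68}{19}\right) = \left(\left(8 - 72 + 2 \cdot 6^{2}\right) + 18\right) + 8 \left(\frac{57}{-32} - \frac{68}{19}\right) = \left(\left(8 - 72 + 2 \cdot 36\right) + 18\right) + 8 \left(57 \left(- \frac{1}{32}\right) - \frac{68}{19}\right) = \left(\left(8 - 72 + 72\right) + 18\right) + 8 \left(- \frac{57}{32} - \frac{68}{19}\right) = \left(8 + 18\right) + 8 \left(- \frac{3259}{608}\right) = 26 - \frac{3259}{76} = - \frac{1283}{76}$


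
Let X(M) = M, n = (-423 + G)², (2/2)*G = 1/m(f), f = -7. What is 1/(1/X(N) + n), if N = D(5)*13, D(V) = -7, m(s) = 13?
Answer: 1183/211596015 ≈ 5.5908e-6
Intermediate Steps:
G = 1/13 ≈ 0.076923
N = -91 (N = -7*13 = -91)
n = 30228004/169 (n = (-423 + 1/13)² = (-5498/13)² = 30228004/169 ≈ 1.7886e+5)
1/(1/X(N) + n) = 1/(1/(-91) + 30228004/169) = 1/(-1/91 + 30228004/169) = 1/(211596015/1183) = 1183/211596015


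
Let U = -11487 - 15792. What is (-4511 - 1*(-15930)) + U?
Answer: -15860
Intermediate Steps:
U = -27279
(-4511 - 1*(-15930)) + U = (-4511 - 1*(-15930)) - 27279 = (-4511 + 15930) - 27279 = 11419 - 27279 = -15860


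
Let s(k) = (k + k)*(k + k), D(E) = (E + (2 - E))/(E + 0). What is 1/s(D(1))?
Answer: 1/16 ≈ 0.062500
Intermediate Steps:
D(E) = 2/E
s(k) = 4*k² (s(k) = (2*k)*(2*k) = 4*k²)
1/s(D(1)) = 1/(4*(2/1)²) = 1/(4*(2*1)²) = 1/(4*2²) = 1/(4*4) = 1/16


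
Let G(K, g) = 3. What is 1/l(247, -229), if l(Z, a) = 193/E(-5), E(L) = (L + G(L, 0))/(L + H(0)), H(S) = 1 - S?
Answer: 1/386 ≈ 0.0025907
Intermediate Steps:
E(L) = (3 + L)/(1 + L) (E(L) = (L + 3)/(L + (1 - 1*0)) = (3 + L)/(L + (1 + 0)) = (3 + L)/(L + 1) = (3 + L)/(1 + L))
l(Z, a) = 386 (l(Z, a) = 193/(((3 - 5)/(1 - 5))) = 193/((-2/(-4))) = 193/((-¼*(-2))) = 193/(½) = 193*2 = 386)
1/l(247, -229) = 1/386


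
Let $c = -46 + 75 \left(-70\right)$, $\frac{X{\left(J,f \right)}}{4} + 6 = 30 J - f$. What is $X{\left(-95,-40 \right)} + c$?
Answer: $-16560$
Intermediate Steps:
$X{\left(J,f \right)} = -24 - 4 f + 120 J$ ($X{\left(J,f \right)} = -24 + 4 \left(30 J - f\right) = -24 + 4 \left(- f + 30 J\right) = -24 + \left(- 4 f + 120 J\right) = -24 - 4 f + 120 J$)
$c = -5296$ ($c = -46 - 5250 = -5296$)
$X{\left(-95,-40 \right)} + c = \left(-24 - -160 + 120 \left(-95\right)\right) - 5296 = \left(-24 + 160 - 11400\right) - 5296 = -11264 - 5296 = -16560$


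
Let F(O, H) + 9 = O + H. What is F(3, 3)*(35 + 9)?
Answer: -132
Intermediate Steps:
F(O, H) = -9 + H + O (F(O, H) = -9 + (O + H) = -9 + (H + O) = -9 + H + O)
F(3, 3)*(35 + 9) = (-9 + 3 + 3)*(35 + 9) = -3*44 = -132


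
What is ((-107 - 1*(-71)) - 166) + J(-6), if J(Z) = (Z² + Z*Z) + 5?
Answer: -125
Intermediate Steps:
J(Z) = 5 + 2*Z² (J(Z) = (Z² + Z²) + 5 = 2*Z² + 5 = 5 + 2*Z²)
((-107 - 1*(-71)) - 166) + J(-6) = ((-107 - 1*(-71)) - 166) + (5 + 2*(-6)²) = ((-107 + 71) - 166) + (5 + 2*36) = (-36 - 166) + (5 + 72) = -202 + 77 = -125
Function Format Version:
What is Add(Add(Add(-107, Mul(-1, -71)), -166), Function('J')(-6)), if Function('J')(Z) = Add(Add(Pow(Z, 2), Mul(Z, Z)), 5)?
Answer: -125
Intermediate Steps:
Function('J')(Z) = Add(5, Mul(2, Pow(Z, 2))) (Function('J')(Z) = Add(Add(Pow(Z, 2), Pow(Z, 2)), 5) = Add(Mul(2, Pow(Z, 2)), 5) = Add(5, Mul(2, Pow(Z, 2))))
Add(Add(Add(-107, Mul(-1, -71)), -166), Function('J')(-6)) = Add(Add(Add(-107, Mul(-1, -71)), -166), Add(5, Mul(2, Pow(-6, 2)))) = Add(Add(Add(-107, 71), -166), Add(5, Mul(2, 36))) = Add(Add(-36, -166), Add(5, 72)) = Add(-202, 77) = -125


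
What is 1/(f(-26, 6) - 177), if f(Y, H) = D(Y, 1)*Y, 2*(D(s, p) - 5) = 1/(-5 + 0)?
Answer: -5/1522 ≈ -0.0032852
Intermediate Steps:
D(s, p) = 49/10 (D(s, p) = 5 + 1/(2*(-5 + 0)) = 5 + (½)/(-5) = 5 + (½)*(-⅕) = 5 - ⅒ = 49/10)
f(Y, H) = 49*Y/10
1/(f(-26, 6) - 177) = 1/((49/10)*(-26) - 177) = 1/(-637/5 - 177) = 1/(-1522/5) = -5/1522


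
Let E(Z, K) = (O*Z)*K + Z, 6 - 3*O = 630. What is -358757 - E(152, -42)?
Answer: -1686781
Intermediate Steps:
O = -208 (O = 2 - ⅓*630 = 2 - 210 = -208)
E(Z, K) = Z - 208*K*Z (E(Z, K) = (-208*Z)*K + Z = -208*K*Z + Z = Z - 208*K*Z)
-358757 - E(152, -42) = -358757 - 152*(1 - 208*(-42)) = -358757 - 152*(1 + 8736) = -358757 - 152*8737 = -358757 - 1*1328024 = -358757 - 1328024 = -1686781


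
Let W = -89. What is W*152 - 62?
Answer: -13590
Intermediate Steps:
W*152 - 62 = -89*152 - 62 = -13528 - 62 = -13590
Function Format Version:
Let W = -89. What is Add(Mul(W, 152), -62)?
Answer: -13590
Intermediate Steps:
Add(Mul(W, 152), -62) = Add(Mul(-89, 152), -62) = Add(-13528, -62) = -13590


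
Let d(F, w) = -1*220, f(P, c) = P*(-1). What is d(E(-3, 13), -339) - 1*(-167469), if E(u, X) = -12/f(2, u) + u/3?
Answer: 167249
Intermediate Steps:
f(P, c) = -P
E(u, X) = 6 + u/3 (E(u, X) = -12/((-1*2)) + u/3 = -12/(-2) + u*(⅓) = -12*(-½) + u/3 = 6 + u/3)
d(F, w) = -220
d(E(-3, 13), -339) - 1*(-167469) = -220 - 1*(-167469) = -220 + 167469 = 167249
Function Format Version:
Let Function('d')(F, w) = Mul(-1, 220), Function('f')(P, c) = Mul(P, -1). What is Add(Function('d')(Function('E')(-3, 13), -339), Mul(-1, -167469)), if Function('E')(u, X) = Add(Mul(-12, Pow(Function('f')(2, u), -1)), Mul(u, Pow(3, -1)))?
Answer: 167249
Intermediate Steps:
Function('f')(P, c) = Mul(-1, P)
Function('E')(u, X) = Add(6, Mul(Rational(1, 3), u)) (Function('E')(u, X) = Add(Mul(-12, Pow(Mul(-1, 2), -1)), Mul(u, Pow(3, -1))) = Add(Mul(-12, Pow(-2, -1)), Mul(u, Rational(1, 3))) = Add(Mul(-12, Rational(-1, 2)), Mul(Rational(1, 3), u)) = Add(6, Mul(Rational(1, 3), u)))
Function('d')(F, w) = -220
Add(Function('d')(Function('E')(-3, 13), -339), Mul(-1, -167469)) = Add(-220, Mul(-1, -167469)) = Add(-220, 167469) = 167249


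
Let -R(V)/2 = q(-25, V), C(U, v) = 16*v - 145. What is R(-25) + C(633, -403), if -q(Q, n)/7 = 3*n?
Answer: -7643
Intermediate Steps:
C(U, v) = -145 + 16*v
q(Q, n) = -21*n
R(V) = 42*V (R(V) = -(-42)*V = 42*V)
R(-25) + C(633, -403) = 42*(-25) + (-145 + 16*(-403)) = -1050 + (-145 - 6448) = -1050 - 6593 = -7643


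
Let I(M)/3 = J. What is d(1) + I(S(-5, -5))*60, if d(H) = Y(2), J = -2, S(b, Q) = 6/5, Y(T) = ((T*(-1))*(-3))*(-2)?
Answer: -372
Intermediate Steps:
Y(T) = -6*T (Y(T) = (-T*(-3))*(-2) = (3*T)*(-2) = -6*T)
S(b, Q) = 6/5 (S(b, Q) = 6*(⅕) = 6/5)
I(M) = -6 (I(M) = 3*(-2) = -6)
d(H) = -12 (d(H) = -6*2 = -12)
d(1) + I(S(-5, -5))*60 = -12 - 6*60 = -12 - 360 = -372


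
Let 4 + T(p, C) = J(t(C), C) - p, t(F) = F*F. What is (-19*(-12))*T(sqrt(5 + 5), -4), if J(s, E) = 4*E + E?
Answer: -5472 - 228*sqrt(10) ≈ -6193.0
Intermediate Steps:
t(F) = F**2
J(s, E) = 5*E
T(p, C) = -4 - p + 5*C (T(p, C) = -4 + (5*C - p) = -4 + (-p + 5*C) = -4 - p + 5*C)
(-19*(-12))*T(sqrt(5 + 5), -4) = (-19*(-12))*(-4 - sqrt(5 + 5) + 5*(-4)) = 228*(-4 - sqrt(10) - 20) = 228*(-24 - sqrt(10)) = -5472 - 228*sqrt(10)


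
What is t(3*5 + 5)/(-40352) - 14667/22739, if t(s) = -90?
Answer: -294898137/458782064 ≈ -0.64279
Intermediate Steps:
t(3*5 + 5)/(-40352) - 14667/22739 = -90/(-40352) - 14667/22739 = -90*(-1/40352) - 14667*1/22739 = 45/20176 - 14667/22739 = -294898137/458782064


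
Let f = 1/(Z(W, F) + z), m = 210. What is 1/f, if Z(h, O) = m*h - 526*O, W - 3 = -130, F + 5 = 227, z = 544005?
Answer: 400563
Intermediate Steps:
F = 222 (F = -5 + 227 = 222)
W = -127 (W = 3 - 130 = -127)
Z(h, O) = -526*O + 210*h (Z(h, O) = 210*h - 526*O = -526*O + 210*h)
f = 1/400563 (f = 1/((-526*222 + 210*(-127)) + 544005) = 1/((-116772 - 26670) + 544005) = 1/(-143442 + 544005) = 1/400563 ≈ 2.4965e-6)
1/f = 1/(1/400563) = 400563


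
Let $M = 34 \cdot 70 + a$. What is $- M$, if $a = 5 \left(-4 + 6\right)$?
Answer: $-2390$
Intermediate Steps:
$a = 10$ ($a = 5 \cdot 2 = 10$)
$M = 2390$ ($M = 34 \cdot 70 + 10 = 2380 + 10 = 2390$)
$- M = \left(-1\right) 2390 = -2390$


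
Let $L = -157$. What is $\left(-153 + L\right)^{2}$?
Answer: $96100$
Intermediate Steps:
$\left(-153 + L\right)^{2} = \left(-153 - 157\right)^{2} = \left(-310\right)^{2} = 96100$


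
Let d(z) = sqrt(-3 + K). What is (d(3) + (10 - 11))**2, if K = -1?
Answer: (1 - 2*I)**2 ≈ -3.0 - 4.0*I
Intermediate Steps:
d(z) = 2*I (d(z) = sqrt(-3 - 1) = sqrt(-4) = 2*I)
(d(3) + (10 - 11))**2 = (2*I + (10 - 11))**2 = (2*I - 1)**2 = (-1 + 2*I)**2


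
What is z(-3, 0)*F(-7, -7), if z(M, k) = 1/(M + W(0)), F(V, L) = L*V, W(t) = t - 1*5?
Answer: -49/8 ≈ -6.1250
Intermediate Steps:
W(t) = -5 + t (W(t) = t - 5 = -5 + t)
z(M, k) = 1/(-5 + M) (z(M, k) = 1/(M + (-5 + 0)) = 1/(M - 5) = 1/(-5 + M))
z(-3, 0)*F(-7, -7) = (-7*(-7))/(-5 - 3) = 49/(-8) = -⅛*49 = -49/8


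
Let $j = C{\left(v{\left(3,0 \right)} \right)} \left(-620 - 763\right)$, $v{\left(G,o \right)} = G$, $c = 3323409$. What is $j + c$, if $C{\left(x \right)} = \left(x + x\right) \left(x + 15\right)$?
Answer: $3174045$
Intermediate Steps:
$C{\left(x \right)} = 2 x \left(15 + x\right)$
$j = -149364$ ($j = 2 \cdot 3 \left(15 + 3\right) \left(-620 - 763\right) = 2 \cdot 3 \cdot 18 \left(-1383\right) = 108 \left(-1383\right) = -149364$)
$j + c = -149364 + 3323409 = 3174045$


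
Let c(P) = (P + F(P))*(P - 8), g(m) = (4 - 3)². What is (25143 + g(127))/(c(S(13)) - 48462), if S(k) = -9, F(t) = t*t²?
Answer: -6286/8979 ≈ -0.70008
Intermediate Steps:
F(t) = t³
g(m) = 1 (g(m) = 1² = 1)
c(P) = (-8 + P)*(P + P³) (c(P) = (P + P³)*(P - 8) = (P + P³)*(-8 + P) = (-8 + P)*(P + P³))
(25143 + g(127))/(c(S(13)) - 48462) = (25143 + 1)/(-9*(-8 - 9 + (-9)³ - 8*(-9)²) - 48462) = 25144/(-9*(-8 - 9 - 729 - 8*81) - 48462) = 25144/(-9*(-8 - 9 - 729 - 648) - 48462) = 25144/(-9*(-1394) - 48462) = 25144/(12546 - 48462) = 25144/(-35916) = 25144*(-1/35916) = -6286/8979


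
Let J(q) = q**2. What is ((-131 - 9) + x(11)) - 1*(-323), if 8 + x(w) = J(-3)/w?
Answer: 1934/11 ≈ 175.82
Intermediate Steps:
x(w) = -8 + 9/w (x(w) = -8 + (-3)**2/w = -8 + 9/w)
((-131 - 9) + x(11)) - 1*(-323) = ((-131 - 9) + (-8 + 9/11)) - 1*(-323) = (-140 + (-8 + 9*(1/11))) + 323 = (-140 + (-8 + 9/11)) + 323 = (-140 - 79/11) + 323 = -1619/11 + 323 = 1934/11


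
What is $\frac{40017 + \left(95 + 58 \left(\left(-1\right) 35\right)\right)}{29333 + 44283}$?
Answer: $\frac{19041}{36808} \approx 0.51731$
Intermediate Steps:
$\frac{40017 + \left(95 + 58 \left(\left(-1\right) 35\right)\right)}{29333 + 44283} = \frac{40017 + \left(95 + 58 \left(-35\right)\right)}{73616} = \left(40017 + \left(95 - 2030\right)\right) \frac{1}{73616} = \left(40017 - 1935\right) \frac{1}{73616} = 38082 \cdot \frac{1}{73616} = \frac{19041}{36808}$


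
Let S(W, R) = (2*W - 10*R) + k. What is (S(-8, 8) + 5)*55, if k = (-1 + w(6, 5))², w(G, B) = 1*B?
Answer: -4125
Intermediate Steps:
w(G, B) = B
k = 16 (k = (-1 + 5)² = 4² = 16)
S(W, R) = 16 - 10*R + 2*W (S(W, R) = (2*W - 10*R) + 16 = (-10*R + 2*W) + 16 = 16 - 10*R + 2*W)
(S(-8, 8) + 5)*55 = ((16 - 10*8 + 2*(-8)) + 5)*55 = ((16 - 80 - 16) + 5)*55 = (-80 + 5)*55 = -75*55 = -4125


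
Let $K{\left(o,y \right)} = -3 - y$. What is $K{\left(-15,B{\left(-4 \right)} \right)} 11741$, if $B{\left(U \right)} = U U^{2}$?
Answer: $716201$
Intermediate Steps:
$B{\left(U \right)} = U^{3}$
$K{\left(-15,B{\left(-4 \right)} \right)} 11741 = \left(-3 - \left(-4\right)^{3}\right) 11741 = \left(-3 - -64\right) 11741 = \left(-3 + 64\right) 11741 = 61 \cdot 11741 = 716201$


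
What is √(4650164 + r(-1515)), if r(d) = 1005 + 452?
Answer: √4651621 ≈ 2156.8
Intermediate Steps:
r(d) = 1457
√(4650164 + r(-1515)) = √(4650164 + 1457) = √4651621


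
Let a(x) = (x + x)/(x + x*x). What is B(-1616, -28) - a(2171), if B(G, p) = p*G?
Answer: 49139327/1086 ≈ 45248.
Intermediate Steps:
B(G, p) = G*p
a(x) = 2*x/(x + x**2) (a(x) = (2*x)/(x + x**2) = 2*x/(x + x**2))
B(-1616, -28) - a(2171) = -1616*(-28) - 2/(1 + 2171) = 45248 - 2/2172 = 45248 - 1*1/1086 = 45248 - 1/1086 = 49139327/1086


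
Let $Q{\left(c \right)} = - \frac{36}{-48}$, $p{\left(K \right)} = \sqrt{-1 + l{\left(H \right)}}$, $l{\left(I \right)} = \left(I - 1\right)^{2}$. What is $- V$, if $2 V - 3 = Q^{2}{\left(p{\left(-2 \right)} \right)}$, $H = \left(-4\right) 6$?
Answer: $- \frac{57}{32} \approx -1.7813$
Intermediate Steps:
$H = -24$
$l{\left(I \right)} = \left(-1 + I\right)^{2}$
$p{\left(K \right)} = 4 \sqrt{39}$ ($p{\left(K \right)} = \sqrt{-1 + \left(-1 - 24\right)^{2}} = \sqrt{-1 + \left(-25\right)^{2}} = \sqrt{-1 + 625} = \sqrt{624} = 4 \sqrt{39}$)
$Q{\left(c \right)} = \frac{3}{4}$ ($Q{\left(c \right)} = \left(-36\right) \left(- \frac{1}{48}\right) = \frac{3}{4}$)
$V = \frac{57}{32}$ ($V = \frac{3}{2} + \frac{\left(\frac{3}{4}\right)^{2}}{2} = \frac{3}{2} + \frac{1}{2} \cdot \frac{9}{16} = \frac{3}{2} + \frac{9}{32} = \frac{57}{32} \approx 1.7813$)
$- V = \left(-1\right) \frac{57}{32} = - \frac{57}{32}$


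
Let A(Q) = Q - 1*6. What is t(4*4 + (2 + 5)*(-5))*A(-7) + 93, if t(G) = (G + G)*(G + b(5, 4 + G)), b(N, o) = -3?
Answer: -10775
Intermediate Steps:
A(Q) = -6 + Q (A(Q) = Q - 6 = -6 + Q)
t(G) = 2*G*(-3 + G) (t(G) = (G + G)*(G - 3) = (2*G)*(-3 + G) = 2*G*(-3 + G))
t(4*4 + (2 + 5)*(-5))*A(-7) + 93 = (2*(4*4 + (2 + 5)*(-5))*(-3 + (4*4 + (2 + 5)*(-5))))*(-6 - 7) + 93 = (2*(16 + 7*(-5))*(-3 + (16 + 7*(-5))))*(-13) + 93 = (2*(16 - 35)*(-3 + (16 - 35)))*(-13) + 93 = (2*(-19)*(-3 - 19))*(-13) + 93 = (2*(-19)*(-22))*(-13) + 93 = 836*(-13) + 93 = -10868 + 93 = -10775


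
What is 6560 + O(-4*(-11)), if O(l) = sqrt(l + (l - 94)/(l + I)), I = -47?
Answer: 6560 + sqrt(546)/3 ≈ 6567.8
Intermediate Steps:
O(l) = sqrt(l + (-94 + l)/(-47 + l)) (O(l) = sqrt(l + (l - 94)/(l - 47)) = sqrt(l + (-94 + l)/(-47 + l)))
6560 + O(-4*(-11)) = 6560 + sqrt((-94 - 4*(-11) + (-4*(-11))*(-47 - 4*(-11)))/(-47 - 4*(-11))) = 6560 + sqrt((-94 + 44 + 44*(-47 + 44))/(-47 + 44)) = 6560 + sqrt((-94 + 44 + 44*(-3))/(-3)) = 6560 + sqrt(-(-94 + 44 - 132)/3) = 6560 + sqrt(-1/3*(-182)) = 6560 + sqrt(182/3) = 6560 + sqrt(546)/3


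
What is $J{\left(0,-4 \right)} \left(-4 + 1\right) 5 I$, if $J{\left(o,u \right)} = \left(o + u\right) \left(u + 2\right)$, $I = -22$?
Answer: $2640$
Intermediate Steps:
$J{\left(o,u \right)} = \left(2 + u\right) \left(o + u\right)$ ($J{\left(o,u \right)} = \left(o + u\right) \left(2 + u\right) = \left(2 + u\right) \left(o + u\right)$)
$J{\left(0,-4 \right)} \left(-4 + 1\right) 5 I = \left(\left(-4\right)^{2} + 2 \cdot 0 + 2 \left(-4\right) + 0 \left(-4\right)\right) \left(-4 + 1\right) 5 \left(-22\right) = \left(16 + 0 - 8 + 0\right) \left(\left(-3\right) 5\right) \left(-22\right) = 8 \left(-15\right) \left(-22\right) = \left(-120\right) \left(-22\right) = 2640$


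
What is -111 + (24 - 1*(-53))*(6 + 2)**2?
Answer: 4817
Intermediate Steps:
-111 + (24 - 1*(-53))*(6 + 2)**2 = -111 + (24 + 53)*8**2 = -111 + 77*64 = -111 + 4928 = 4817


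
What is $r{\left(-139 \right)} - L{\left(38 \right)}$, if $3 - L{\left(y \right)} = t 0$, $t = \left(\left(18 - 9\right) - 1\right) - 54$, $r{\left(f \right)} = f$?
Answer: $-142$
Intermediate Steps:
$t = -46$ ($t = \left(9 - 1\right) - 54 = 8 - 54 = -46$)
$L{\left(y \right)} = 3$ ($L{\left(y \right)} = 3 - \left(-46\right) 0 = 3 - 0 = 3 + 0 = 3$)
$r{\left(-139 \right)} - L{\left(38 \right)} = -139 - 3 = -142$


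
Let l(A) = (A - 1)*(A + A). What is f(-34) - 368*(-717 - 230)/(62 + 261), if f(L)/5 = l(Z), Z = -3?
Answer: 387256/323 ≈ 1198.9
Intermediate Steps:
l(A) = 2*A*(-1 + A) (l(A) = (-1 + A)*(2*A) = 2*A*(-1 + A))
f(L) = 120 (f(L) = 5*(2*(-3)*(-1 - 3)) = 5*(2*(-3)*(-4)) = 5*24 = 120)
f(-34) - 368*(-717 - 230)/(62 + 261) = 120 - 368*(-717 - 230)/(62 + 261) = 120 - (-348496)/323 = 120 - 368*(-947/323) = 120 + 348496/323 = 387256/323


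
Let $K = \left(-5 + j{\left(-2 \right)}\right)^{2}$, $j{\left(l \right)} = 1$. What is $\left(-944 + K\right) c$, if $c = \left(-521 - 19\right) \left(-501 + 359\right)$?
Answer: $-71159040$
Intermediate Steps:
$c = 76680$ ($c = \left(-540\right) \left(-142\right) = 76680$)
$K = 16$ ($K = \left(-5 + 1\right)^{2} = \left(-4\right)^{2} = 16$)
$\left(-944 + K\right) c = \left(-944 + 16\right) 76680 = \left(-928\right) 76680 = -71159040$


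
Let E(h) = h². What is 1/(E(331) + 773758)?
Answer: 1/883319 ≈ 1.1321e-6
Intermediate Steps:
1/(E(331) + 773758) = 1/(331² + 773758) = 1/(109561 + 773758) = 1/883319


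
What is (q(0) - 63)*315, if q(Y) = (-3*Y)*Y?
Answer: -19845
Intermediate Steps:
q(Y) = -3*Y²
(q(0) - 63)*315 = (-3*0² - 63)*315 = (-3*0 - 63)*315 = (0 - 63)*315 = -63*315 = -19845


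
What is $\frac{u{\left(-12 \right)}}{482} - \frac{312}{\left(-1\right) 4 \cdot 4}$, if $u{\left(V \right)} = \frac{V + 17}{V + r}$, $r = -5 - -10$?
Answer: $\frac{32894}{1687} \approx 19.499$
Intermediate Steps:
$r = 5$ ($r = -5 + 10 = 5$)
$u{\left(V \right)} = \frac{17 + V}{5 + V}$ ($u{\left(V \right)} = \frac{V + 17}{V + 5} = \frac{17 + V}{5 + V}$)
$\frac{u{\left(-12 \right)}}{482} - \frac{312}{\left(-1\right) 4 \cdot 4} = \frac{\frac{1}{5 - 12} \left(17 - 12\right)}{482} - \frac{312}{\left(-1\right) 4 \cdot 4} = \frac{1}{-7} \cdot 5 \cdot \frac{1}{482} - \frac{312}{\left(-4\right) 4} = \left(- \frac{1}{7}\right) 5 \cdot \frac{1}{482} - \frac{312}{-16} = \left(- \frac{5}{7}\right) \frac{1}{482} - - \frac{39}{2} = - \frac{5}{3374} + \frac{39}{2} = \frac{32894}{1687}$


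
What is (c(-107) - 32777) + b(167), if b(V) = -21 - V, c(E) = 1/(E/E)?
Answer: -32964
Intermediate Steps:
c(E) = 1 (c(E) = 1/1 = 1)
(c(-107) - 32777) + b(167) = (1 - 32777) + (-21 - 1*167) = -32776 + (-21 - 167) = -32776 - 188 = -32964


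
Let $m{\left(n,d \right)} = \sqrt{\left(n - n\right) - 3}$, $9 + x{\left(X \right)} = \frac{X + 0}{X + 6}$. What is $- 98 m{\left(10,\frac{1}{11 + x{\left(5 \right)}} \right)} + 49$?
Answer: $49 - 98 i \sqrt{3} \approx 49.0 - 169.74 i$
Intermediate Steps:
$x{\left(X \right)} = -9 + \frac{X}{6 + X}$ ($x{\left(X \right)} = -9 + \frac{X + 0}{X + 6} = -9 + \frac{X}{6 + X}$)
$m{\left(n,d \right)} = i \sqrt{3}$ ($m{\left(n,d \right)} = \sqrt{0 - 3} = \sqrt{-3} = i \sqrt{3}$)
$- 98 m{\left(10,\frac{1}{11 + x{\left(5 \right)}} \right)} + 49 = - 98 i \sqrt{3} + 49 = 49 - 98 i \sqrt{3}$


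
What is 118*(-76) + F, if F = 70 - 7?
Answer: -8905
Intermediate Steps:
F = 63
118*(-76) + F = 118*(-76) + 63 = -8968 + 63 = -8905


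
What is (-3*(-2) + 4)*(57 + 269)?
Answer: 3260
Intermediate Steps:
(-3*(-2) + 4)*(57 + 269) = (6 + 4)*326 = 10*326 = 3260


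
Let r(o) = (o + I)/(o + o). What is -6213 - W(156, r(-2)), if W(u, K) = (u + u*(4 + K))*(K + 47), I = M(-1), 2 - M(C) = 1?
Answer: -179643/4 ≈ -44911.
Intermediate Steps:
M(C) = 1 (M(C) = 2 - 1*1 = 2 - 1 = 1)
I = 1
r(o) = (1 + o)/(2*o) (r(o) = (o + 1)/(o + o) = (1 + o)/((2*o)) = (1 + o)*(1/(2*o)) = (1 + o)/(2*o))
W(u, K) = (47 + K)*(u + u*(4 + K)) (W(u, K) = (u + u*(4 + K))*(47 + K) = (47 + K)*(u + u*(4 + K)))
-6213 - W(156, r(-2)) = -6213 - 156*(235 + ((1/2)*(1 - 2)/(-2))**2 + 52*((1/2)*(1 - 2)/(-2))) = -6213 - 156*(235 + ((1/2)*(-1/2)*(-1))**2 + 52*((1/2)*(-1/2)*(-1))) = -6213 - 156*(235 + (1/4)**2 + 52*(1/4)) = -6213 - 156*(235 + 1/16 + 13) = -6213 - 156*3969/16 = -6213 - 1*154791/4 = -6213 - 154791/4 = -179643/4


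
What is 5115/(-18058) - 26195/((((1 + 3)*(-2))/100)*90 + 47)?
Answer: -2366164435/3593542 ≈ -658.45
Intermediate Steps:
5115/(-18058) - 26195/((((1 + 3)*(-2))/100)*90 + 47) = 5115*(-1/18058) - 26195/(((4*(-2))*(1/100))*90 + 47) = -5115/18058 - 26195/(-8*1/100*90 + 47) = -5115/18058 - 26195/(-2/25*90 + 47) = -5115/18058 - 26195/(-36/5 + 47) = -5115/18058 - 26195/199/5 = -5115/18058 - 26195*5/199 = -5115/18058 - 130975/199 = -2366164435/3593542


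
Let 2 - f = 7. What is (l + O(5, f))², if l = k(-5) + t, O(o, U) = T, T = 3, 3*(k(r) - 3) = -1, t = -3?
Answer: 64/9 ≈ 7.1111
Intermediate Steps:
f = -5 (f = 2 - 1*7 = 2 - 7 = -5)
k(r) = 8/3 (k(r) = 3 + (⅓)*(-1) = 3 - ⅓ = 8/3)
O(o, U) = 3
l = -⅓ (l = 8/3 - 3 = -⅓ ≈ -0.33333)
(l + O(5, f))² = (-⅓ + 3)² = (8/3)² = 64/9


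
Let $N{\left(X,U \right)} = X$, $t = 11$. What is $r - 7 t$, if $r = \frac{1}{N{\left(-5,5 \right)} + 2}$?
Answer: $- \frac{232}{3} \approx -77.333$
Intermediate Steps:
$r = - \frac{1}{3}$ ($r = \frac{1}{-5 + 2} = \frac{1}{-3} = - \frac{1}{3} \approx -0.33333$)
$r - 7 t = - \frac{1}{3} - 77 = - \frac{232}{3}$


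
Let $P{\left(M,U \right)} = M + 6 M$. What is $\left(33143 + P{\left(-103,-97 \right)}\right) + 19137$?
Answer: $51559$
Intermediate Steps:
$P{\left(M,U \right)} = 7 M$
$\left(33143 + P{\left(-103,-97 \right)}\right) + 19137 = \left(33143 + 7 \left(-103\right)\right) + 19137 = \left(33143 - 721\right) + 19137 = 32422 + 19137 = 51559$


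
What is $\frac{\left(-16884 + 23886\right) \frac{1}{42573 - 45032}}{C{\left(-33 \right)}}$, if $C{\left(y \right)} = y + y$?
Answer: $\frac{1167}{27049} \approx 0.043144$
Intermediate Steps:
$C{\left(y \right)} = 2 y$
$\frac{\left(-16884 + 23886\right) \frac{1}{42573 - 45032}}{C{\left(-33 \right)}} = \frac{\left(-16884 + 23886\right) \frac{1}{42573 - 45032}}{2 \left(-33\right)} = \frac{7002 \frac{1}{-2459}}{-66} = 7002 \left(- \frac{1}{2459}\right) \left(- \frac{1}{66}\right) = \left(- \frac{7002}{2459}\right) \left(- \frac{1}{66}\right) = \frac{1167}{27049}$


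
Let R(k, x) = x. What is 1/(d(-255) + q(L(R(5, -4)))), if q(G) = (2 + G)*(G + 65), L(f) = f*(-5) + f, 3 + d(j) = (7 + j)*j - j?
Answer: 1/64950 ≈ 1.5396e-5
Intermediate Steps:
d(j) = -3 - j + j*(7 + j) (d(j) = -3 + ((7 + j)*j - j) = -3 + (j*(7 + j) - j) = -3 + (-j + j*(7 + j)) = -3 - j + j*(7 + j))
L(f) = -4*f (L(f) = -5*f + f = -4*f)
q(G) = (2 + G)*(65 + G)
1/(d(-255) + q(L(R(5, -4)))) = 1/((-3 + (-255)² + 6*(-255)) + (130 + (-4*(-4))² + 67*(-4*(-4)))) = 1/((-3 + 65025 - 1530) + (130 + 16² + 67*16)) = 1/(63492 + (130 + 256 + 1072)) = 1/(63492 + 1458) = 1/64950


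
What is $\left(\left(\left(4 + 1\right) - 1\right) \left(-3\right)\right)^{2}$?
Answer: $144$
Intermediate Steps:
$\left(\left(\left(4 + 1\right) - 1\right) \left(-3\right)\right)^{2} = \left(\left(5 - 1\right) \left(-3\right)\right)^{2} = \left(4 \left(-3\right)\right)^{2} = \left(-12\right)^{2} = 144$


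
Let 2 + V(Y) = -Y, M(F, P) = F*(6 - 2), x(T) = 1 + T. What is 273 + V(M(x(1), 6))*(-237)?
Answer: 2643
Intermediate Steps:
M(F, P) = 4*F (M(F, P) = F*4 = 4*F)
V(Y) = -2 - Y
273 + V(M(x(1), 6))*(-237) = 273 + (-2 - 4*(1 + 1))*(-237) = 273 + (-2 - 4*2)*(-237) = 273 + (-2 - 1*8)*(-237) = 273 + (-2 - 8)*(-237) = 273 - 10*(-237) = 273 + 2370 = 2643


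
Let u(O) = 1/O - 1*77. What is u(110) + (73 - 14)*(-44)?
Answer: -294029/110 ≈ -2673.0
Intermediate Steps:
u(O) = -77 + 1/O (u(O) = 1/O - 77 = -77 + 1/O)
u(110) + (73 - 14)*(-44) = (-77 + 1/110) + (73 - 14)*(-44) = (-77 + 1/110) + 59*(-44) = -8469/110 - 2596 = -294029/110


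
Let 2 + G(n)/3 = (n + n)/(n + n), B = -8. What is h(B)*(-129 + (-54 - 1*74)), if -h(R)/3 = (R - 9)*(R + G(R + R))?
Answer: 144177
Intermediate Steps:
G(n) = -3 (G(n) = -6 + 3*((n + n)/(n + n)) = -6 + 3*((2*n)/((2*n))) = -6 + 3*((2*n)*(1/(2*n))) = -6 + 3*1 = -6 + 3 = -3)
h(R) = -3*(-9 + R)*(-3 + R) (h(R) = -3*(R - 9)*(R - 3) = -3*(-9 + R)*(-3 + R))
h(B)*(-129 + (-54 - 1*74)) = (-81 - 3*(-8)² + 36*(-8))*(-129 + (-54 - 1*74)) = (-81 - 3*64 - 288)*(-129 + (-54 - 74)) = (-81 - 192 - 288)*(-129 - 128) = -561*(-257) = 144177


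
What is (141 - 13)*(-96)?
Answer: -12288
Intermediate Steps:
(141 - 13)*(-96) = 128*(-96) = -12288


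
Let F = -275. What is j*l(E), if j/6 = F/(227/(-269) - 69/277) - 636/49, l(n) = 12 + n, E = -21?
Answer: -5142240909/399056 ≈ -12886.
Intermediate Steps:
j = 571360101/399056 (j = 6*(-275/(227/(-269) - 69/277) - 636/49) = 6*(-275/(227*(-1/269) - 69*1/277) - 636*1/49) = 6*(-275/(-227/269 - 69/277) - 636/49) = 6*(-275/(-81440/74513) - 636/49) = 6*(-275*(-74513/81440) - 636/49) = 6*(4098215/16288 - 636/49) = 6*(190453367/798112) = 571360101/399056 ≈ 1431.8)
j*l(E) = 571360101*(12 - 21)/399056 = (571360101/399056)*(-9) = -5142240909/399056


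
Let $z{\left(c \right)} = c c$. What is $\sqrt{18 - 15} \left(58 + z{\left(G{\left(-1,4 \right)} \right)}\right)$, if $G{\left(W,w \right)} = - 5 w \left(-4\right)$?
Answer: $6458 \sqrt{3} \approx 11186.0$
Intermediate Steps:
$G{\left(W,w \right)} = 20 w$
$z{\left(c \right)} = c^{2}$
$\sqrt{18 - 15} \left(58 + z{\left(G{\left(-1,4 \right)} \right)}\right) = \sqrt{18 - 15} \left(58 + \left(20 \cdot 4\right)^{2}\right) = \sqrt{3} \left(58 + 80^{2}\right) = \sqrt{3} \left(58 + 6400\right) = \sqrt{3} \cdot 6458 = 6458 \sqrt{3}$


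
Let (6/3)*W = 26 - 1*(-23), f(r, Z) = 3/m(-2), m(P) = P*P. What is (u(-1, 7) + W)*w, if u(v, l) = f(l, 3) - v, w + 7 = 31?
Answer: 630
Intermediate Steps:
m(P) = P**2
w = 24 (w = -7 + 31 = 24)
f(r, Z) = 3/4 (f(r, Z) = 3/((-2)**2) = 3/4)
u(v, l) = 3/4 - v
W = 49/2 (W = (26 - 1*(-23))/2 = (26 + 23)/2 = (1/2)*49 = 49/2 ≈ 24.500)
(u(-1, 7) + W)*w = ((3/4 - 1*(-1)) + 49/2)*24 = ((3/4 + 1) + 49/2)*24 = (7/4 + 49/2)*24 = (105/4)*24 = 630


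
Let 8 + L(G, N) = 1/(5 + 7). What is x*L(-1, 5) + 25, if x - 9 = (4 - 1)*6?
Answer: -755/4 ≈ -188.75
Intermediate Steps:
L(G, N) = -95/12 (L(G, N) = -8 + 1/(5 + 7) = -8 + 1/12 = -95/12)
x = 27 (x = 9 + (4 - 1)*6 = 9 + 3*6 = 9 + 18 = 27)
x*L(-1, 5) + 25 = 27*(-95/12) + 25 = -855/4 + 25 = -755/4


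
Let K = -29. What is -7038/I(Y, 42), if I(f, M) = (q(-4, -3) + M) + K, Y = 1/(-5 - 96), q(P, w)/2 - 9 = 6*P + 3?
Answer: 7038/11 ≈ 639.82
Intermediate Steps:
q(P, w) = 24 + 12*P (q(P, w) = 18 + 2*(6*P + 3) = 18 + 2*(3 + 6*P) = 18 + (6 + 12*P) = 24 + 12*P)
Y = -1/101 (Y = 1/(-101) = -1/101 ≈ -0.0099010)
I(f, M) = -53 + M (I(f, M) = ((24 + 12*(-4)) + M) - 29 = ((24 - 48) + M) - 29 = (-24 + M) - 29 = -53 + M)
-7038/I(Y, 42) = -7038/(-53 + 42) = -7038/(-11) = -7038*(-1/11) = 7038/11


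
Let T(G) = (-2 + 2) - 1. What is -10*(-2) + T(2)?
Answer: 19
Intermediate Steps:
T(G) = -1 (T(G) = 0 - 1 = -1)
-10*(-2) + T(2) = -10*(-2) - 1 = 20 - 1 = 19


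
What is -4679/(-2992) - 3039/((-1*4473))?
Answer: 10007285/4461072 ≈ 2.2432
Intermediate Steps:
-4679/(-2992) - 3039/((-1*4473)) = -4679*(-1/2992) - 3039/(-4473) = 4679/2992 - 3039*(-1/4473) = 4679/2992 + 1013/1491 = 10007285/4461072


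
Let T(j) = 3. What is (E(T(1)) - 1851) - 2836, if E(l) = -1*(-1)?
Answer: -4686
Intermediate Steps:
E(l) = 1
(E(T(1)) - 1851) - 2836 = (1 - 1851) - 2836 = -1850 - 2836 = -4686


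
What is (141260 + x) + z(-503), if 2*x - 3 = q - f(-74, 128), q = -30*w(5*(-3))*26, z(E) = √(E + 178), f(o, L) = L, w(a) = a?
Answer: 294095/2 + 5*I*√13 ≈ 1.4705e+5 + 18.028*I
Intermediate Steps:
z(E) = √(178 + E)
q = 11700 (q = -150*(-3)*26 = -30*(-15)*26 = 450*26 = 11700)
x = 11575/2 (x = 3/2 + (11700 - 1*128)/2 = 3/2 + (11700 - 128)/2 = 3/2 + (½)*11572 = 3/2 + 5786 = 11575/2 ≈ 5787.5)
(141260 + x) + z(-503) = (141260 + 11575/2) + √(178 - 503) = 294095/2 + √(-325) = 294095/2 + 5*I*√13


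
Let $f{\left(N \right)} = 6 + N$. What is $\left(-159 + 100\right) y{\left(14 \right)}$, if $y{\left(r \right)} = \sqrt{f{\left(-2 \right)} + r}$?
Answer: $- 177 \sqrt{2} \approx -250.32$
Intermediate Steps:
$y{\left(r \right)} = \sqrt{4 + r}$ ($y{\left(r \right)} = \sqrt{\left(6 - 2\right) + r} = \sqrt{4 + r}$)
$\left(-159 + 100\right) y{\left(14 \right)} = \left(-159 + 100\right) \sqrt{4 + 14} = - 59 \sqrt{18} = - 59 \cdot 3 \sqrt{2} = - 177 \sqrt{2}$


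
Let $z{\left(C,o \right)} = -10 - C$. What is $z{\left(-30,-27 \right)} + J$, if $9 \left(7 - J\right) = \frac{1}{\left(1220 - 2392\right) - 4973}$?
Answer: $\frac{1493236}{55305} \approx 27.0$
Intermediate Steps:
$J = \frac{387136}{55305}$ ($J = 7 - \frac{1}{9 \left(\left(1220 - 2392\right) - 4973\right)} = 7 - \frac{1}{9 \left(-1172 - 4973\right)} = 7 - \frac{1}{9 \left(-6145\right)} = 7 - - \frac{1}{55305} = 7 + \frac{1}{55305} = \frac{387136}{55305} \approx 7.0$)
$z{\left(-30,-27 \right)} + J = \left(-10 - -30\right) + \frac{387136}{55305} = \left(-10 + 30\right) + \frac{387136}{55305} = 20 + \frac{387136}{55305} = \frac{1493236}{55305}$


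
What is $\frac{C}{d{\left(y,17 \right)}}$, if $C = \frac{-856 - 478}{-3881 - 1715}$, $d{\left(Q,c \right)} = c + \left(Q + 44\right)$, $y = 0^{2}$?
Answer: $\frac{667}{170678} \approx 0.0039079$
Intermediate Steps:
$y = 0$
$d{\left(Q,c \right)} = 44 + Q + c$ ($d{\left(Q,c \right)} = c + \left(44 + Q\right) = 44 + Q + c$)
$C = \frac{667}{2798}$ ($C = - \frac{1334}{-5596} = \left(-1334\right) \left(- \frac{1}{5596}\right) = \frac{667}{2798} \approx 0.23838$)
$\frac{C}{d{\left(y,17 \right)}} = \frac{667}{2798 \left(44 + 0 + 17\right)} = \frac{667}{2798 \cdot 61} = \frac{667}{2798} \cdot \frac{1}{61} = \frac{667}{170678}$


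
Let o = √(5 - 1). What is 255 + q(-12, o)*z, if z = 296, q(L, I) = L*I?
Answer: -6849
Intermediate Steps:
o = 2 (o = √4 = 2)
q(L, I) = I*L
255 + q(-12, o)*z = 255 + (2*(-12))*296 = 255 - 24*296 = 255 - 7104 = -6849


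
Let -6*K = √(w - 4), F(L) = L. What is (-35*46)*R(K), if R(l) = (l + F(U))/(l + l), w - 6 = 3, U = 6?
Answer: -805 + 5796*√5 ≈ 12155.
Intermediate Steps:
w = 9 (w = 6 + 3 = 9)
K = -√5/6 (K = -√(9 - 4)/6 = -√5/6 ≈ -0.37268)
R(l) = (6 + l)/(2*l) (R(l) = (l + 6)/(l + l) = (6 + l)/((2*l)) = (6 + l)*(1/(2*l)) = (6 + l)/(2*l))
(-35*46)*R(K) = (-35*46)*((6 - √5/6)/(2*((-√5/6)))) = -805*(-6*√5/5)*(6 - √5/6) = -(-966)*√5*(6 - √5/6) = 966*√5*(6 - √5/6)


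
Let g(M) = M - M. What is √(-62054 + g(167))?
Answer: I*√62054 ≈ 249.11*I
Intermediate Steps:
g(M) = 0
√(-62054 + g(167)) = √(-62054 + 0) = √(-62054) = I*√62054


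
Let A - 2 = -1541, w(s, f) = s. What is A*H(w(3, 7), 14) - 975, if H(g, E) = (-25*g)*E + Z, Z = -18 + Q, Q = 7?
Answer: 1631904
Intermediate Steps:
Z = -11 (Z = -18 + 7 = -11)
A = -1539 (A = 2 - 1541 = -1539)
H(g, E) = -11 - 25*E*g (H(g, E) = (-25*g)*E - 11 = -25*E*g - 11 = -11 - 25*E*g)
A*H(w(3, 7), 14) - 975 = -1539*(-11 - 25*14*3) - 975 = -1539*(-11 - 1050) - 975 = -1539*(-1061) - 975 = 1632879 - 975 = 1631904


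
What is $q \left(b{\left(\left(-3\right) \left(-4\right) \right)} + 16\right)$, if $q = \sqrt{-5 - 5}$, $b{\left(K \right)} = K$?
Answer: $28 i \sqrt{10} \approx 88.544 i$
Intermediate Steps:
$q = i \sqrt{10}$ ($q = \sqrt{-10} = i \sqrt{10} \approx 3.1623 i$)
$q \left(b{\left(\left(-3\right) \left(-4\right) \right)} + 16\right) = i \sqrt{10} \left(\left(-3\right) \left(-4\right) + 16\right) = i \sqrt{10} \left(12 + 16\right) = i \sqrt{10} \cdot 28 = 28 i \sqrt{10}$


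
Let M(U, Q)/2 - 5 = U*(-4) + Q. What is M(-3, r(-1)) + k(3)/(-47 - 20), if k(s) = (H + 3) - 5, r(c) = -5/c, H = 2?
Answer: 44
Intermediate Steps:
M(U, Q) = 10 - 8*U + 2*Q (M(U, Q) = 10 + 2*(U*(-4) + Q) = 10 + 2*(-4*U + Q) = 10 + 2*(Q - 4*U) = 10 + (-8*U + 2*Q) = 10 - 8*U + 2*Q)
k(s) = 0 (k(s) = (2 + 3) - 5 = 5 - 5 = 0)
M(-3, r(-1)) + k(3)/(-47 - 20) = (10 - 8*(-3) + 2*(-5/(-1))) + 0/(-47 - 20) = (10 + 24 + 2*(-5*(-1))) + 0/(-67) = (10 + 24 + 2*5) + 0*(-1/67) = (10 + 24 + 10) + 0 = 44 + 0 = 44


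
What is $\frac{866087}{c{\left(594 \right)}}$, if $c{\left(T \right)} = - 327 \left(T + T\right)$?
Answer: $- \frac{866087}{388476} \approx -2.2294$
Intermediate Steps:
$c{\left(T \right)} = - 654 T$ ($c{\left(T \right)} = - 327 \cdot 2 T = - 654 T$)
$\frac{866087}{c{\left(594 \right)}} = \frac{866087}{\left(-654\right) 594} = \frac{866087}{-388476} = 866087 \left(- \frac{1}{388476}\right) = - \frac{866087}{388476}$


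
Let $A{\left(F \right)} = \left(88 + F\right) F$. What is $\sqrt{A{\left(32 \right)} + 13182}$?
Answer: $\sqrt{17022} \approx 130.47$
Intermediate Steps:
$A{\left(F \right)} = F \left(88 + F\right)$
$\sqrt{A{\left(32 \right)} + 13182} = \sqrt{32 \left(88 + 32\right) + 13182} = \sqrt{32 \cdot 120 + 13182} = \sqrt{3840 + 13182} = \sqrt{17022}$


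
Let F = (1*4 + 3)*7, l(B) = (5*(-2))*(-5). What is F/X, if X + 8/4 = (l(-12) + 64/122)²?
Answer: 182329/9491282 ≈ 0.019210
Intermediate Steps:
l(B) = 50 (l(B) = -10*(-5) = 50)
F = 49 (F = (4 + 3)*7 = 7*7 = 49)
X = 9491282/3721 (X = -2 + (50 + 64/122)² = -2 + (50 + 64*(1/122))² = -2 + (50 + 32/61)² = -2 + (3082/61)² = -2 + 9498724/3721 = 9491282/3721 ≈ 2550.7)
F/X = 49/(9491282/3721) = 49*(3721/9491282) = 182329/9491282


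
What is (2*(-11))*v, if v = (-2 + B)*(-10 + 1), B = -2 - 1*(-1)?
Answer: -594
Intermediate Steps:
B = -1 (B = -2 + 1 = -1)
v = 27 (v = (-2 - 1)*(-10 + 1) = -3*(-9) = 27)
(2*(-11))*v = (2*(-11))*27 = -22*27 = -594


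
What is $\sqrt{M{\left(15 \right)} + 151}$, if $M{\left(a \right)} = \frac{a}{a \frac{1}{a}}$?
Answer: $\sqrt{166} \approx 12.884$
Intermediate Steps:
$M{\left(a \right)} = a$ ($M{\left(a \right)} = \frac{a}{1} = a 1 = a$)
$\sqrt{M{\left(15 \right)} + 151} = \sqrt{15 + 151} = \sqrt{166}$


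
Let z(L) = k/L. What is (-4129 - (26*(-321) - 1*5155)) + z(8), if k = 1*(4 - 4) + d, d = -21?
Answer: 74955/8 ≈ 9369.4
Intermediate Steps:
k = -21 (k = 1*(4 - 4) - 21 = 1*0 - 21 = 0 - 21 = -21)
z(L) = -21/L
(-4129 - (26*(-321) - 1*5155)) + z(8) = (-4129 - (26*(-321) - 1*5155)) - 21/8 = (-4129 - (-8346 - 5155)) - 21*⅛ = (-4129 - 1*(-13501)) - 21/8 = (-4129 + 13501) - 21/8 = 9372 - 21/8 = 74955/8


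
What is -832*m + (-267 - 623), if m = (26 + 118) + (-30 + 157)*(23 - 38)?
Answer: 1464262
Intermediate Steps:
m = -1761 (m = 144 + 127*(-15) = 144 - 1905 = -1761)
-832*m + (-267 - 623) = -832*(-1761) + (-267 - 623) = 1465152 - 890 = 1464262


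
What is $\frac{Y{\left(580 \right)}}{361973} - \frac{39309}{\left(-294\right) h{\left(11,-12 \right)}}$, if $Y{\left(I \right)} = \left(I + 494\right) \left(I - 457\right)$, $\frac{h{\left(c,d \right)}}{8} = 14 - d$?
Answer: $\frac{7435699387}{7378457632} \approx 1.0078$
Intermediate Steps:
$h{\left(c,d \right)} = 112 - 8 d$ ($h{\left(c,d \right)} = 8 \left(14 - d\right) = 112 - 8 d$)
$Y{\left(I \right)} = \left(-457 + I\right) \left(494 + I\right)$ ($Y{\left(I \right)} = \left(494 + I\right) \left(-457 + I\right) = \left(-457 + I\right) \left(494 + I\right)$)
$\frac{Y{\left(580 \right)}}{361973} - \frac{39309}{\left(-294\right) h{\left(11,-12 \right)}} = \frac{-225758 + 580^{2} + 37 \cdot 580}{361973} - \frac{39309}{\left(-294\right) \left(112 - -96\right)} = \left(-225758 + 336400 + 21460\right) \frac{1}{361973} - \frac{39309}{\left(-294\right) \left(112 + 96\right)} = 132102 \cdot \frac{1}{361973} - \frac{39309}{\left(-294\right) 208} = \frac{132102}{361973} - \frac{39309}{-61152} = \frac{132102}{361973} - - \frac{13103}{20384} = \frac{132102}{361973} + \frac{13103}{20384} = \frac{7435699387}{7378457632}$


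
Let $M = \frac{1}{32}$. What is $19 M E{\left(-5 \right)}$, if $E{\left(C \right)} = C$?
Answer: $- \frac{95}{32} \approx -2.9688$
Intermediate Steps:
$M = \frac{1}{32} \approx 0.03125$
$19 M E{\left(-5 \right)} = 19 \cdot \frac{1}{32} \left(-5\right) = \frac{19}{32} \left(-5\right) = - \frac{95}{32}$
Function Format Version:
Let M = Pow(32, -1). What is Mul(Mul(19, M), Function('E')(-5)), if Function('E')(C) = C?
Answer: Rational(-95, 32) ≈ -2.9688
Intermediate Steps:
M = Rational(1, 32) ≈ 0.031250
Mul(Mul(19, M), Function('E')(-5)) = Mul(Mul(19, Rational(1, 32)), -5) = Mul(Rational(19, 32), -5) = Rational(-95, 32)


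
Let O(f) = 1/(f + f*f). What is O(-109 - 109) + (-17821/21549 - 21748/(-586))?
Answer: 10837918440395/298683319242 ≈ 36.286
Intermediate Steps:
O(f) = 1/(f + f**2)
O(-109 - 109) + (-17821/21549 - 21748/(-586)) = 1/((-109 - 109)*(1 + (-109 - 109))) + (-17821/21549 - 21748/(-586)) = 1/((-218)*(1 - 218)) + (-17821*1/21549 - 21748*(-1/586)) = -1/218/(-217) + (-17821/21549 + 10874/293) = -1/218*(-1/217) + 229102273/6313857 = 1/47306 + 229102273/6313857 = 10837918440395/298683319242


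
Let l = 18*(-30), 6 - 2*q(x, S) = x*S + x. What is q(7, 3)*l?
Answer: 5940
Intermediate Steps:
q(x, S) = 3 - x/2 - S*x/2 (q(x, S) = 3 - (x*S + x)/2 = 3 - (S*x + x)/2 = 3 - (x + S*x)/2 = 3 + (-x/2 - S*x/2) = 3 - x/2 - S*x/2)
l = -540
q(7, 3)*l = (3 - ½*7 - ½*3*7)*(-540) = (3 - 7/2 - 21/2)*(-540) = -11*(-540) = 5940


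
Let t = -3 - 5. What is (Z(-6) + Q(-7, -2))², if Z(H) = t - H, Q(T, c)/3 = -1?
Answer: 25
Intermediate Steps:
t = -8
Q(T, c) = -3 (Q(T, c) = 3*(-1) = -3)
Z(H) = -8 - H
(Z(-6) + Q(-7, -2))² = ((-8 - 1*(-6)) - 3)² = ((-8 + 6) - 3)² = (-2 - 3)² = (-5)² = 25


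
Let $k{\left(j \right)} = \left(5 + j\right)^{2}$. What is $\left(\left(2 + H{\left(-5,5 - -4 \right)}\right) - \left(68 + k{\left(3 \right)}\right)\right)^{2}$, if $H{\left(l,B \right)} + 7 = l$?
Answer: $20164$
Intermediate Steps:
$H{\left(l,B \right)} = -7 + l$
$\left(\left(2 + H{\left(-5,5 - -4 \right)}\right) - \left(68 + k{\left(3 \right)}\right)\right)^{2} = \left(\left(2 - 12\right) - \left(68 + \left(5 + 3\right)^{2}\right)\right)^{2} = \left(\left(2 - 12\right) - 132\right)^{2} = \left(-10 - 132\right)^{2} = \left(-142\right)^{2} = 20164$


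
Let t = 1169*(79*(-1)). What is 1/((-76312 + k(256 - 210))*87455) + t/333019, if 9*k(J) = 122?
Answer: -5546058420526801/19999164363648470 ≈ -0.27731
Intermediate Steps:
k(J) = 122/9 (k(J) = (⅑)*122 = 122/9)
t = -92351 (t = 1169*(-79) = -92351)
1/((-76312 + k(256 - 210))*87455) + t/333019 = 1/((-76312 + 122/9)*87455) - 92351/333019 = (1/87455)/(-686686/9) - 92351*1/333019 = -9/686686*1/87455 - 92351/333019 = -9/60054124130 - 92351/333019 = -5546058420526801/19999164363648470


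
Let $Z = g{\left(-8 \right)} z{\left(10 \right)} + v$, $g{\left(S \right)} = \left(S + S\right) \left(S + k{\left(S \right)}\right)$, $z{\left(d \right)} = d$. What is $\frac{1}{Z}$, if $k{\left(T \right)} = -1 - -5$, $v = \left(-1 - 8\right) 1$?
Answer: $\frac{1}{631} \approx 0.0015848$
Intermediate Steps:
$v = -9$ ($v = \left(-9\right) 1 = -9$)
$k{\left(T \right)} = 4$ ($k{\left(T \right)} = -1 + 5 = 4$)
$g{\left(S \right)} = 2 S \left(4 + S\right)$ ($g{\left(S \right)} = \left(S + S\right) \left(S + 4\right) = 2 S \left(4 + S\right)$)
$Z = 631$ ($Z = 2 \left(-8\right) \left(4 - 8\right) 10 - 9 = 2 \left(-8\right) \left(-4\right) 10 - 9 = 64 \cdot 10 - 9 = 640 - 9 = 631$)
$\frac{1}{Z} = \frac{1}{631}$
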